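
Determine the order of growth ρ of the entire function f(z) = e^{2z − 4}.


|e^{2z − 4}| = e^{Re(2·z) + -4} ≤ e^{2|z|^1 + -4} = e^{2r^1 + -4} on |z| = r, so ρ ≤ 1. Choosing z on |z|=r so that 2·z is real positive (always possible by picking arg z appropriately) gives |f(z)| = e^{2r^1 + -4}, matching the bound. The additive constant -4 does not affect log log M(r) ~ 1·log r. Hence ρ = 1.
Therefore ρ = 1.

Order ρ = 1.


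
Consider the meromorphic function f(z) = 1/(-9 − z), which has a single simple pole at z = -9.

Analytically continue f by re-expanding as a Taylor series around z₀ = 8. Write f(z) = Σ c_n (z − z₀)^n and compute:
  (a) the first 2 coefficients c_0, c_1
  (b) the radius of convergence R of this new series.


Let w = z − z₀, so z = z₀ + w.
Then -9 − z = -9 − (z₀ + w) = (-9 − z₀) − w = -17 − w.
f(z) = 1/(-17 − w) = (1/(-17)) · 1/(1 − w/(-17)) = Σ_{n≥0} w^n / (-17)^(n+1).
So c_n = 1/(-17)^(n+1):
  c_0 = 1/(-17)^1 = -1/17.
  c_1 = 1/(-17)^2 = 1/289.
The series is valid for |w/d| < 1, i.e. |z − z₀| < |d|.
Radius of convergence: R = |-9 − z₀| = |-17| = 17 (distance from z₀ to the singularity z = -9).

c_0 = -1/17, c_1 = 1/289; R = 17.


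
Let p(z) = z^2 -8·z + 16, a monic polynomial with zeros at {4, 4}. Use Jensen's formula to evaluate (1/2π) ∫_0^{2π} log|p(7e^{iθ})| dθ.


Zeros: 4, 4; r = 7.
Inside |z| < r: 4, 4. Outside (|z| ≥ r): ∅.
p(0) = 16, so log|p(0)| = log(16) = 2.7726.
Apply Jensen: I(r) = log|p(0)| + Σ_k log(r/|z_k|), summed over zeros inside |z| < r.
  log(r/|z_k|) for z_k = 4: log(7/4) = 0.5596
  log(r/|z_k|) for z_k = 4: log(7/4) = 0.5596
Sum over inside zeros: 1.1192.
I(r) = log|p(0)| + (inside sum) = 2.7726 + 1.1192 = 3.8918.
Closed form (all zeros inside, monic): I(r) = n·log(r) = 2·log(7) = 3.8918. ✓

I(r) ≈ 3.8918.


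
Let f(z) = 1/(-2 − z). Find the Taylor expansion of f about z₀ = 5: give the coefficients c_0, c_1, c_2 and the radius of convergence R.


Let w = z − z₀, so z = z₀ + w.
Then -2 − z = -2 − (z₀ + w) = (-2 − z₀) − w = -7 − w.
f(z) = 1/(-7 − w) = (1/(-7)) · 1/(1 − w/(-7)) = Σ_{n≥0} w^n / (-7)^(n+1).
So c_n = 1/(-7)^(n+1):
  c_0 = 1/(-7)^1 = -1/7.
  c_1 = 1/(-7)^2 = 1/49.
  c_2 = 1/(-7)^3 = -1/343.
The series is valid for |w/d| < 1, i.e. |z − z₀| < |d|.
Radius of convergence: R = |-2 − z₀| = |-7| = 7 (distance from z₀ to the singularity z = -2).

c_0 = -1/7, c_1 = 1/49, c_2 = -1/343; R = 7.


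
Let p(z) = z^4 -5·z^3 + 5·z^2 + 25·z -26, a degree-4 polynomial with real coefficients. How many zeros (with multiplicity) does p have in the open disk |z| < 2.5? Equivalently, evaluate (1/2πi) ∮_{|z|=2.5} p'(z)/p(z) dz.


The zeros of p are: -2, (3 + 2i), (3 - 2i), 1.
Their magnitudes are: 2, 3.606, 3.606, 1.
Zeros with |z| < R = 2.5: -2, 1.
Count = 2.
By the argument principle, (1/2πi) ∮_{|z|=R} p'(z)/p(z) dz equals exactly this count.

Number of zeros inside |z| < 2.5: 2.


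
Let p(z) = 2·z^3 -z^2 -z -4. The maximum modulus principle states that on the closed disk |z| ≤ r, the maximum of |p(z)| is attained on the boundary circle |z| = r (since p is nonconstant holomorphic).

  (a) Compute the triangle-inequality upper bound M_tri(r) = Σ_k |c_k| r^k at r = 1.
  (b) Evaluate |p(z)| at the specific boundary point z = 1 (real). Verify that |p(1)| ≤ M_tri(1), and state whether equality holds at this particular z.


Coefficients: c_0 = -4, c_1 = -1, c_2 = -1, c_3 = 2. Radius r = 1.
Part (a). Triangle bound: M_tri(r) = Σ_k |c_k| r^k
  = |-4|·1^0 + |-1|·1^1 + |-1|·1^2 + |2|·1^3
  = 4 + 1 + 1 + 2 = 8.
This bounds M(r) := max_{|z|=r} |p(z)| from above; equality holds iff all terms c_k z^k can be made to align in phase at a single z on |z|=r.
Part (b). At z = 1 (real, on the circle |z| = r):
  p(1) = (-4)·1^0 + (-1)·1^1 + (-1)·1^2 + (2)·1^3 = -4.
  |p(1)| = 4.
Check: |p(1)| = 4 ≤ 8 = M_tri(1). ✓ Equality does not hold at z = 1 (the coefficients have mixed signs, so the terms do not all align in phase there).

M_tri(1) = 8; |p(1)| = 4; equality at z=1: no.


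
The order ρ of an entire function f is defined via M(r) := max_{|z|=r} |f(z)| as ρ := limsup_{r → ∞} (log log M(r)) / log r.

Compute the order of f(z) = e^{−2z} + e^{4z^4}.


Each summand is entire of order 1 and 4 respectively (as in the single-exponential case). The order of a sum is at most the max of the orders, so ρ ≤ 4. For the lower bound: on |z|=r choose arg z so that 4z^4 is real positive; then |e^{4z^4}| = e^{4r^4} while |e^{-2z}| ≤ e^{2r^1} = o(e^{4r^4}). So |f| ≥ e^{4r^4}(1 − o(1)) and ρ ≥ 4. Hence ρ = max(1, 4) = 4.
Therefore ρ = 4.

Order ρ = 4.


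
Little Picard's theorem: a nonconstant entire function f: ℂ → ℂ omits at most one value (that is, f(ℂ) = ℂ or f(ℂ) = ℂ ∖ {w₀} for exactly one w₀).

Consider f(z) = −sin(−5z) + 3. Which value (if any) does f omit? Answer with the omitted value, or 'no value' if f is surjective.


Little Picard bounds the complement of f(ℂ) to at most one point.
sin is entire and surjective onto ℂ: for every w ∈ ℂ, sin(ζ) = w has a solution ζ ∈ ℂ (e.g., via the complex inverse arcsin). With ζ = −5z this gives z = ζ/(-5). Then -1·sin(−5z) takes every value in -1·ℂ = ℂ, and adding 3 is a bijection of ℂ. So f is surjective and omits no value. (Note: only on the real line is sin bounded by [−1, 1].)

Omitted value: no value.


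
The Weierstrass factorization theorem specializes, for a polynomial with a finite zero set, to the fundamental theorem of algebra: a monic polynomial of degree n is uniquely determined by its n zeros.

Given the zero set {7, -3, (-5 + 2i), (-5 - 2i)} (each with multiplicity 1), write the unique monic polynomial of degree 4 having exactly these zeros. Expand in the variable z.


The polynomial is p(z) = ∏_{α ∈ S} (z − α), where S = {7, -3, (-5 + 2i), (-5 - 2i)}.
Expanding the product yields: p(z) = z^4 + 6·z^3 -32·z^2 -326·z -609.
Note conjugate pairs combine to real quadratics: (z − (-5+2i))(z − (-5−2i)) = z² + 10z + 29.
The resulting polynomial has degree 4 and real coefficients as required.

p(z) = z^4 + 6·z^3 -32·z^2 -326·z -609.


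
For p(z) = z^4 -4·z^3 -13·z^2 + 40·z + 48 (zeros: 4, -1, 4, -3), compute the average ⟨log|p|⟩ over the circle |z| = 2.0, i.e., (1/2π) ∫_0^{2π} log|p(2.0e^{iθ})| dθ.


Zeros: -3, -1, 4, 4; r = 2.0.
Inside |z| < r: -1. Outside (|z| ≥ r): -3, 4, 4.
p(0) = 48, so log|p(0)| = log(48) = 3.8712.
Apply Jensen: I(r) = log|p(0)| + Σ_k log(r/|z_k|), summed over zeros inside |z| < r.
  log(r/|z_k|) for z_k = -1: log(2.0/1) = 0.6931
  Outside zeros (-3, 4, 4) contribute nothing to the Jensen sum.
Sum over inside zeros: 0.6931.
I(r) = log|p(0)| + (inside sum) = 3.8712 + 0.6931 = 4.5643.
Note: since some zeros are outside |z| ≤ r, the simplified n·log(r) form does NOT apply — only the inside zeros contribute.

I(r) ≈ 4.5643.


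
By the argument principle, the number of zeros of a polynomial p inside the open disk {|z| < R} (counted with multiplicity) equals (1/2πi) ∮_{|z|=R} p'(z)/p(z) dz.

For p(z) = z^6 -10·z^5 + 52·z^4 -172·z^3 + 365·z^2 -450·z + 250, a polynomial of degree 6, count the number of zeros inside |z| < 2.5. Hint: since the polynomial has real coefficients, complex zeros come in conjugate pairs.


The zeros of p are: (2 + 1i), (2 - 1i), (2 + 1i), (2 - 1i), (1 + 3i), (1 - 3i).
Their magnitudes are: 2.236, 2.236, 2.236, 2.236, 3.162, 3.162.
Zeros with |z| < R = 2.5: (2 + 1i), (2 - 1i), (2 + 1i), (2 - 1i).
Count = 4.
By the argument principle, (1/2πi) ∮_{|z|=R} p'(z)/p(z) dz equals exactly this count.

Number of zeros inside |z| < 2.5: 4.


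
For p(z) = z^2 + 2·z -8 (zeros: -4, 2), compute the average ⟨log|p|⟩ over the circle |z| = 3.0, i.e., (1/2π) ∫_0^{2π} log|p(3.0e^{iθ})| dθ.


Zeros: -4, 2; r = 3.0.
Inside |z| < r: 2. Outside (|z| ≥ r): -4.
p(0) = -8, so log|p(0)| = log(8) = 2.0794.
Apply Jensen: I(r) = log|p(0)| + Σ_k log(r/|z_k|), summed over zeros inside |z| < r.
  log(r/|z_k|) for z_k = 2: log(3.0/2) = 0.4055
  Outside zeros (-4) contribute nothing to the Jensen sum.
Sum over inside zeros: 0.4055.
I(r) = log|p(0)| + (inside sum) = 2.0794 + 0.4055 = 2.4849.
Note: since some zeros are outside |z| ≤ r, the simplified n·log(r) form does NOT apply — only the inside zeros contribute.

I(r) ≈ 2.4849.


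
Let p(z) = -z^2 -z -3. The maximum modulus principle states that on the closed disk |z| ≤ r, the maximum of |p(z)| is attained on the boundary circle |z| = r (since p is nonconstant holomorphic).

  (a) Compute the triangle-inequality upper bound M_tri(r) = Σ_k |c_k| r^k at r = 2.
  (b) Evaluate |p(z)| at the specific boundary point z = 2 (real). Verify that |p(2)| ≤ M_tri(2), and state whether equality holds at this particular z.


Coefficients: c_0 = -3, c_1 = -1, c_2 = -1. Radius r = 2.
Part (a). Triangle bound: M_tri(r) = Σ_k |c_k| r^k
  = |-3|·2^0 + |-1|·2^1 + |-1|·2^2
  = 3 + 2 + 4 = 9.
This bounds M(r) := max_{|z|=r} |p(z)| from above; equality holds iff all terms c_k z^k can be made to align in phase at a single z on |z|=r.
Part (b). At z = 2 (real, on the circle |z| = r):
  p(2) = (-3)·2^0 + (-1)·2^1 + (-1)·2^2 = -9.
  |p(2)| = 9.
Since all nonzero coefficients share the same sign, |p(2)| = 9 = M_tri(2); the triangle bound is attained at z = 2, so in fact M(r) = 9.

M_tri(2) = 9; |p(2)| = 9; equality at z=2: yes.


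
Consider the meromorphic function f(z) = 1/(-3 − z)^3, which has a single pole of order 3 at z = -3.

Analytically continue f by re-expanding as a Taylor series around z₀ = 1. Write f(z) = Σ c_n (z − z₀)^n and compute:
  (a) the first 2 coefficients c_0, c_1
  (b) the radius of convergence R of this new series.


Let w = z − z₀, so z = z₀ + w.
Then -3 − z = -3 − (z₀ + w) = (-3 − z₀) − w = -4 − w.
f(z) = 1/(-4 − w)^3 = (1/(-4)^3) · (1 − w/(-4))^{−3}.
By the binomial series (1−u)^{−3} = Σ_{n≥0} C(n+2, 2) u^n for |u|<1, with u = w/(-4):
  c_n = C(n+2, 2) / (-4)^(n+3).
  c_0 = 1/(-4)^3 = -1/64.
  c_1 = 3/(-4)^4 = 3/256.
The series is valid for |w/d| < 1, i.e. |z − z₀| < |d|.
Radius of convergence: R = |-3 − z₀| = |-4| = 4 (distance from z₀ to the singularity z = -3).

c_0 = -1/64, c_1 = 3/256; R = 4.


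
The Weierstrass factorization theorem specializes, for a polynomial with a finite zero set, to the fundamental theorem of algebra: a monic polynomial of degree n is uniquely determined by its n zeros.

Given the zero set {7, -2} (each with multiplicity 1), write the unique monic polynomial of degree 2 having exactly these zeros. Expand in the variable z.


The polynomial is p(z) = ∏_{α ∈ S} (z − α), where S = {7, -2}.
Expanding the product yields: p(z) = z^2 -5·z -14.
The resulting polynomial has degree 2 and real coefficients as required.

p(z) = z^2 -5·z -14.


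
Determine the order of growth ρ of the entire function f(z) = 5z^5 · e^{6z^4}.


M(r) = max_{|z|=r} |5|·|z|^5·|e^{6z^4}| = 5·r^5 · e^{6r^4} (the factors attain their maxima compatibly on |z|=r). Then log M(r) = log 5 + 5·log r + 6r^4, dominated by the last term, so log log M(r) ~ 4·log r. The polynomial factor 5z^5 contributes only a log r term and does not affect the order. ρ = 4.
Therefore ρ = 4.

Order ρ = 4.


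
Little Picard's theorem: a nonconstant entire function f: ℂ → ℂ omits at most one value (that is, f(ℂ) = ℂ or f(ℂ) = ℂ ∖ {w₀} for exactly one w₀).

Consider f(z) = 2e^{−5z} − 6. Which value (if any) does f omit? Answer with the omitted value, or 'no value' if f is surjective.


Little Picard bounds the complement of f(ℂ) to at most one point.
e^{−5z} is never zero on ℂ, so 2·e^{−5z} takes every value in ℂ ∖ {0}. Adding -6 shifts the range to ℂ ∖ {-6}. Thus f omits exactly the value -6.

Omitted value: -6.


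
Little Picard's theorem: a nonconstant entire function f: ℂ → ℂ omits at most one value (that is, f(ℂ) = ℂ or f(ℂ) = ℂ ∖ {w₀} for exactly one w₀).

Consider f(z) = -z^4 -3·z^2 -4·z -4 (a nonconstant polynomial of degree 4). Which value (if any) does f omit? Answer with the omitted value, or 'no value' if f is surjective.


Little Picard bounds the complement of f(ℂ) to at most one point.
For every w ∈ ℂ, the equation p(z) − w = 0 is a nonconstant polynomial in z and hence has at least one root by the fundamental theorem of algebra. So p is surjective onto ℂ, omitting no value.

Omitted value: no value.


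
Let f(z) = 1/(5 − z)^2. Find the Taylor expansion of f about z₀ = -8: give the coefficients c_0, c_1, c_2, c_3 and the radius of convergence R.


Let w = z − z₀, so z = z₀ + w.
Then 5 − z = 5 − (z₀ + w) = (5 − z₀) − w = 13 − w.
f(z) = 1/(13 − w)^2 = (1/(13)^2) · (1 − w/(13))^{−2}.
By the binomial series (1−u)^{−2} = Σ_{n≥0} C(n+1, 1) u^n for |u|<1, with u = w/(13):
  c_n = C(n+1, 1) / (13)^(n+2).
  c_0 = 1/(13)^2 = 1/169.
  c_1 = 2/(13)^3 = 2/2197.
  c_2 = 3/(13)^4 = 3/28561.
  c_3 = 4/(13)^5 = 4/371293.
The series is valid for |w/d| < 1, i.e. |z − z₀| < |d|.
Radius of convergence: R = |5 − z₀| = |13| = 13 (distance from z₀ to the singularity z = 5).

c_0 = 1/169, c_1 = 2/2197, c_2 = 3/28561, c_3 = 4/371293; R = 13.


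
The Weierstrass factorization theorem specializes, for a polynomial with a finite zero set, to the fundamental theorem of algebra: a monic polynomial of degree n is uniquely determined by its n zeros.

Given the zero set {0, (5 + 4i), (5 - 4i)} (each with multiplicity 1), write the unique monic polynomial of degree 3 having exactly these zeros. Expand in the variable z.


The polynomial is p(z) = ∏_{α ∈ S} (z − α), where S = {0, (5 + 4i), (5 - 4i)}.
Expanding the product yields: p(z) = z^3 -10·z^2 + 41·z.
Note conjugate pairs combine to real quadratics: (z − (5+4i))(z − (5−4i)) = z² − 10z + 41.
The resulting polynomial has degree 3 and real coefficients as required.

p(z) = z^3 -10·z^2 + 41·z.


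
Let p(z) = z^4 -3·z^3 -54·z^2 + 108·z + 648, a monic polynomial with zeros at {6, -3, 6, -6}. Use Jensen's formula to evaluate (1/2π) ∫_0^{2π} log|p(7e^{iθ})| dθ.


Zeros: -6, -3, 6, 6; r = 7.
Inside |z| < r: -6, -3, 6, 6. Outside (|z| ≥ r): ∅.
p(0) = 648, so log|p(0)| = log(648) = 6.4739.
Apply Jensen: I(r) = log|p(0)| + Σ_k log(r/|z_k|), summed over zeros inside |z| < r.
  log(r/|z_k|) for z_k = 6: log(7/6) = 0.1542
  log(r/|z_k|) for z_k = -3: log(7/3) = 0.8473
  log(r/|z_k|) for z_k = 6: log(7/6) = 0.1542
  log(r/|z_k|) for z_k = -6: log(7/6) = 0.1542
Sum over inside zeros: 1.3097.
I(r) = log|p(0)| + (inside sum) = 6.4739 + 1.3097 = 7.7836.
Closed form (all zeros inside, monic): I(r) = n·log(r) = 4·log(7) = 7.7836. ✓

I(r) ≈ 7.7836.


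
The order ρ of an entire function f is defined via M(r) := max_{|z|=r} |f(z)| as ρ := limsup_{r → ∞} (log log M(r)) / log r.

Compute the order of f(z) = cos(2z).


cos(w) is a linear combination of e^{iw} and e^{−iw} (or e^w, e^{−w} in the hyperbolic case), so |cos(w)| ≤ e^{|w|}. With w = 2z, |w| ≤ 2|z| + 0 = 2r + 0 on |z| = r, giving M(r) ≤ e^{2r + 0}, so ρ ≤ 1. On a suitable ray (z = it for sin/cos; z = t for sinh/cosh, t real → ∞), |cos(2z)| grows like e^{2|t|}/2, so ρ ≥ 1. Hence ρ = 1.
Therefore ρ = 1.

Order ρ = 1.


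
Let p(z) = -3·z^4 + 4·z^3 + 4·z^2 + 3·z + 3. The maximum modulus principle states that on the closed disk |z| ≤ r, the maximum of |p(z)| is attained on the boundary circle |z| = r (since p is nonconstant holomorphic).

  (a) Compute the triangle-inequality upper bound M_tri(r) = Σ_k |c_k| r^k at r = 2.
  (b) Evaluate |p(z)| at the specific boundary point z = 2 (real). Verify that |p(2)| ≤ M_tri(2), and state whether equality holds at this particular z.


Coefficients: c_0 = 3, c_1 = 3, c_2 = 4, c_3 = 4, c_4 = -3. Radius r = 2.
Part (a). Triangle bound: M_tri(r) = Σ_k |c_k| r^k
  = |3|·2^0 + |3|·2^1 + |4|·2^2 + |4|·2^3 + |-3|·2^4
  = 3 + 6 + 16 + 32 + 48 = 105.
This bounds M(r) := max_{|z|=r} |p(z)| from above; equality holds iff all terms c_k z^k can be made to align in phase at a single z on |z|=r.
Part (b). At z = 2 (real, on the circle |z| = r):
  p(2) = (3)·2^0 + (3)·2^1 + (4)·2^2 + (4)·2^3 + (-3)·2^4 = 9.
  |p(2)| = 9.
Check: |p(2)| = 9 ≤ 105 = M_tri(2). ✓ Equality does not hold at z = 2 (the coefficients have mixed signs, so the terms do not all align in phase there).

M_tri(2) = 105; |p(2)| = 9; equality at z=2: no.


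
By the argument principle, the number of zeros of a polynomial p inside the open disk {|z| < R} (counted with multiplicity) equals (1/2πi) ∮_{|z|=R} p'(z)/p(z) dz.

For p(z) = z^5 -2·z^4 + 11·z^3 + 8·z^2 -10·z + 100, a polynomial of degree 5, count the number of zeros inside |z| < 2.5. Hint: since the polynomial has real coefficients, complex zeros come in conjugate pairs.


The zeros of p are: -2, (1 + 3i), (1 - 3i), (1 + 2i), (1 - 2i).
Their magnitudes are: 2, 3.162, 3.162, 2.236, 2.236.
Zeros with |z| < R = 2.5: -2, (1 + 2i), (1 - 2i).
Count = 3.
By the argument principle, (1/2πi) ∮_{|z|=R} p'(z)/p(z) dz equals exactly this count.

Number of zeros inside |z| < 2.5: 3.


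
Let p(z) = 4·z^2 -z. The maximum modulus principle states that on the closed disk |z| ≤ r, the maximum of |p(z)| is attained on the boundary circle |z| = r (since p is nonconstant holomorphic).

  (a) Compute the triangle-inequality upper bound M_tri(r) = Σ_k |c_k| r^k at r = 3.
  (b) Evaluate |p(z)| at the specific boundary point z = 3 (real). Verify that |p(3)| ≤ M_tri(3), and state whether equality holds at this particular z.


Coefficients: c_0 = 0, c_1 = -1, c_2 = 4. Radius r = 3.
Part (a). Triangle bound: M_tri(r) = Σ_k |c_k| r^k
  = |0|·3^0 + |-1|·3^1 + |4|·3^2
  = 0 + 3 + 36 = 39.
This bounds M(r) := max_{|z|=r} |p(z)| from above; equality holds iff all terms c_k z^k can be made to align in phase at a single z on |z|=r.
Part (b). At z = 3 (real, on the circle |z| = r):
  p(3) = (0)·3^0 + (-1)·3^1 + (4)·3^2 = 33.
  |p(3)| = 33.
Check: |p(3)| = 33 ≤ 39 = M_tri(3). ✓ Equality does not hold at z = 3 (the coefficients have mixed signs, so the terms do not all align in phase there).

M_tri(3) = 39; |p(3)| = 33; equality at z=3: no.


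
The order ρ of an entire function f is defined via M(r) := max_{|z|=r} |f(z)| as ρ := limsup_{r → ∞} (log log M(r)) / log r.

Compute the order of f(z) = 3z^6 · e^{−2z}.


M(r) = max_{|z|=r} |3|·|z|^6·|e^{−2z}| = 3·r^6 · e^{2r^1} (the factors attain their maxima compatibly on |z|=r). Then log M(r) = log 3 + 6·log r + 2r^1, dominated by the last term, so log log M(r) ~ 1·log r. The polynomial factor 3z^6 contributes only a log r term and does not affect the order. ρ = 1.
Therefore ρ = 1.

Order ρ = 1.


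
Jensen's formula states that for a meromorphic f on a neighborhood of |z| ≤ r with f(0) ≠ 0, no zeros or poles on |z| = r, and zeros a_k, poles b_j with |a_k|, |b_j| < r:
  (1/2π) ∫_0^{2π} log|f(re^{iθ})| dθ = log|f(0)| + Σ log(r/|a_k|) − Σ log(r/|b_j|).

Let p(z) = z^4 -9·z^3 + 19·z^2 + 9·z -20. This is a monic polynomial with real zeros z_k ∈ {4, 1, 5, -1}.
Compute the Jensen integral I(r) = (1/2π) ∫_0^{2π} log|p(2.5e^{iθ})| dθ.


Zeros: -1, 1, 4, 5; r = 2.5.
Inside |z| < r: -1, 1. Outside (|z| ≥ r): 4, 5.
p(0) = -20, so log|p(0)| = log(20) = 2.9957.
Apply Jensen: I(r) = log|p(0)| + Σ_k log(r/|z_k|), summed over zeros inside |z| < r.
  log(r/|z_k|) for z_k = 1: log(2.5/1) = 0.9163
  log(r/|z_k|) for z_k = -1: log(2.5/1) = 0.9163
  Outside zeros (4, 5) contribute nothing to the Jensen sum.
Sum over inside zeros: 1.8326.
I(r) = log|p(0)| + (inside sum) = 2.9957 + 1.8326 = 4.8283.
Note: since some zeros are outside |z| ≤ r, the simplified n·log(r) form does NOT apply — only the inside zeros contribute.

I(r) ≈ 4.8283.


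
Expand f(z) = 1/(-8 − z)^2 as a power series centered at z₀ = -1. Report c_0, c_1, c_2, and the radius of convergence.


Let w = z − z₀, so z = z₀ + w.
Then -8 − z = -8 − (z₀ + w) = (-8 − z₀) − w = -7 − w.
f(z) = 1/(-7 − w)^2 = (1/(-7)^2) · (1 − w/(-7))^{−2}.
By the binomial series (1−u)^{−2} = Σ_{n≥0} C(n+1, 1) u^n for |u|<1, with u = w/(-7):
  c_n = C(n+1, 1) / (-7)^(n+2).
  c_0 = 1/(-7)^2 = 1/49.
  c_1 = 2/(-7)^3 = -2/343.
  c_2 = 3/(-7)^4 = 3/2401.
The series is valid for |w/d| < 1, i.e. |z − z₀| < |d|.
Radius of convergence: R = |-8 − z₀| = |-7| = 7 (distance from z₀ to the singularity z = -8).

c_0 = 1/49, c_1 = -2/343, c_2 = 3/2401; R = 7.


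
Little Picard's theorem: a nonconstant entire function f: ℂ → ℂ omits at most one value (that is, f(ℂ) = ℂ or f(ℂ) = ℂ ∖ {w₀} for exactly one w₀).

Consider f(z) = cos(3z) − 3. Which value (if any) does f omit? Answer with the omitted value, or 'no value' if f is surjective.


Little Picard bounds the complement of f(ℂ) to at most one point.
cos is entire and surjective onto ℂ: for every w ∈ ℂ, cos(ζ) = w has a solution ζ ∈ ℂ (e.g., via the complex inverse arccos). With ζ = 3z this gives z = ζ/(3). Then 1·cos(3z) takes every value in 1·ℂ = ℂ, and adding -3 is a bijection of ℂ. So f is surjective and omits no value. (Note: only on the real line is cos bounded by [−1, 1].)

Omitted value: no value.


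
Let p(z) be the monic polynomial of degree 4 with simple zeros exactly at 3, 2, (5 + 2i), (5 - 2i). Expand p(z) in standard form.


The polynomial is p(z) = ∏_{α ∈ S} (z − α), where S = {3, 2, (5 + 2i), (5 - 2i)}.
Expanding the product yields: p(z) = z^4 -15·z^3 + 85·z^2 -205·z + 174.
Note conjugate pairs combine to real quadratics: (z − (5+2i))(z − (5−2i)) = z² − 10z + 29.
The resulting polynomial has degree 4 and real coefficients as required.

p(z) = z^4 -15·z^3 + 85·z^2 -205·z + 174.


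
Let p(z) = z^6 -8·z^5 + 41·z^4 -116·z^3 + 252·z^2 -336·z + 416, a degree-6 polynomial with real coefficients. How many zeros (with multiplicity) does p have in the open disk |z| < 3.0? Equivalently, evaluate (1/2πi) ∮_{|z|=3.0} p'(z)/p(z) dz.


The zeros of p are: (0 + 2i), (0 - 2i), (2 + 2i), (2 - 2i), (2 + 3i), (2 - 3i).
Their magnitudes are: 2, 2, 2.828, 2.828, 3.606, 3.606.
Zeros with |z| < R = 3.0: (0 + 2i), (0 - 2i), (2 + 2i), (2 - 2i).
Count = 4.
By the argument principle, (1/2πi) ∮_{|z|=R} p'(z)/p(z) dz equals exactly this count.

Number of zeros inside |z| < 3.0: 4.


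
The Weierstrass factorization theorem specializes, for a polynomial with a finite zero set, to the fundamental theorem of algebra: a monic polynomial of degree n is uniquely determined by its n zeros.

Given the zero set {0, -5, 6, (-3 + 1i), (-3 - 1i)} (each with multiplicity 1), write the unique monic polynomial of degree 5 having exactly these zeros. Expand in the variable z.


The polynomial is p(z) = ∏_{α ∈ S} (z − α), where S = {0, -5, 6, (-3 + 1i), (-3 - 1i)}.
Expanding the product yields: p(z) = z^5 + 5·z^4 -26·z^3 -190·z^2 -300·z.
Note conjugate pairs combine to real quadratics: (z − (-3+1i))(z − (-3−1i)) = z² + 6z + 10.
The resulting polynomial has degree 5 and real coefficients as required.

p(z) = z^5 + 5·z^4 -26·z^3 -190·z^2 -300·z.


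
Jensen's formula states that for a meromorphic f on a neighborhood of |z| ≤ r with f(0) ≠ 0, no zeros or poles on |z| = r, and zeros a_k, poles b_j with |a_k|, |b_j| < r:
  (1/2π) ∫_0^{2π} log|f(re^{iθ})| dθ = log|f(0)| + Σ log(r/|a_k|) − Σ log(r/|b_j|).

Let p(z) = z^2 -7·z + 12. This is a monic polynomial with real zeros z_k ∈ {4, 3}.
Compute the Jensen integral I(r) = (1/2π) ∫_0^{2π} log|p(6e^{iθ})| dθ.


Zeros: 3, 4; r = 6.
Inside |z| < r: 3, 4. Outside (|z| ≥ r): ∅.
p(0) = 12, so log|p(0)| = log(12) = 2.4849.
Apply Jensen: I(r) = log|p(0)| + Σ_k log(r/|z_k|), summed over zeros inside |z| < r.
  log(r/|z_k|) for z_k = 4: log(6/4) = 0.4055
  log(r/|z_k|) for z_k = 3: log(6/3) = 0.6931
Sum over inside zeros: 1.0986.
I(r) = log|p(0)| + (inside sum) = 2.4849 + 1.0986 = 3.5835.
Closed form (all zeros inside, monic): I(r) = n·log(r) = 2·log(6) = 3.5835. ✓

I(r) ≈ 3.5835.


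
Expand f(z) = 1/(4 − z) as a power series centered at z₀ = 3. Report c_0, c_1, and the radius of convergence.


Let w = z − z₀, so z = z₀ + w.
Then 4 − z = 4 − (z₀ + w) = (4 − z₀) − w = 1 − w.
f(z) = 1/(1 − w) = (1/(1)) · 1/(1 − w/(1)) = Σ_{n≥0} w^n / (1)^(n+1).
So c_n = 1/(1)^(n+1):
  c_0 = 1/(1)^1 = 1.
  c_1 = 1/(1)^2 = 1.
The series is valid for |w/d| < 1, i.e. |z − z₀| < |d|.
Radius of convergence: R = |4 − z₀| = |1| = 1 (distance from z₀ to the singularity z = 4).

c_0 = 1, c_1 = 1; R = 1.


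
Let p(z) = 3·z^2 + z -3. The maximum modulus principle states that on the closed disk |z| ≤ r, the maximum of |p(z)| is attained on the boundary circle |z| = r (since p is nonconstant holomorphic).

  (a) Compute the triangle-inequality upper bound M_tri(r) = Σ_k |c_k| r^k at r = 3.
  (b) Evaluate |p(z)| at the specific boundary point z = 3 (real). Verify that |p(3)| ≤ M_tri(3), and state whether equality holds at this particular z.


Coefficients: c_0 = -3, c_1 = 1, c_2 = 3. Radius r = 3.
Part (a). Triangle bound: M_tri(r) = Σ_k |c_k| r^k
  = |-3|·3^0 + |1|·3^1 + |3|·3^2
  = 3 + 3 + 27 = 33.
This bounds M(r) := max_{|z|=r} |p(z)| from above; equality holds iff all terms c_k z^k can be made to align in phase at a single z on |z|=r.
Part (b). At z = 3 (real, on the circle |z| = r):
  p(3) = (-3)·3^0 + (1)·3^1 + (3)·3^2 = 27.
  |p(3)| = 27.
Check: |p(3)| = 27 ≤ 33 = M_tri(3). ✓ Equality does not hold at z = 3 (the coefficients have mixed signs, so the terms do not all align in phase there).

M_tri(3) = 33; |p(3)| = 27; equality at z=3: no.


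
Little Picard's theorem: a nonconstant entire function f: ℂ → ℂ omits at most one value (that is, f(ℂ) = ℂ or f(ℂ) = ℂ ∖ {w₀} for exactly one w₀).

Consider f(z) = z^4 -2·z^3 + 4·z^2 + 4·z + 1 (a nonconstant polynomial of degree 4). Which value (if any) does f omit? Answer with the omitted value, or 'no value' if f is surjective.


Little Picard bounds the complement of f(ℂ) to at most one point.
For every w ∈ ℂ, the equation p(z) − w = 0 is a nonconstant polynomial in z and hence has at least one root by the fundamental theorem of algebra. So p is surjective onto ℂ, omitting no value.

Omitted value: no value.


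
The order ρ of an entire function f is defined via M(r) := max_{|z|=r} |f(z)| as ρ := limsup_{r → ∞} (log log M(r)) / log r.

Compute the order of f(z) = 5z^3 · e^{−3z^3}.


M(r) = max_{|z|=r} |5|·|z|^3·|e^{−3z^3}| = 5·r^3 · e^{3r^3} (the factors attain their maxima compatibly on |z|=r). Then log M(r) = log 5 + 3·log r + 3r^3, dominated by the last term, so log log M(r) ~ 3·log r. The polynomial factor 5z^3 contributes only a log r term and does not affect the order. ρ = 3.
Therefore ρ = 3.

Order ρ = 3.


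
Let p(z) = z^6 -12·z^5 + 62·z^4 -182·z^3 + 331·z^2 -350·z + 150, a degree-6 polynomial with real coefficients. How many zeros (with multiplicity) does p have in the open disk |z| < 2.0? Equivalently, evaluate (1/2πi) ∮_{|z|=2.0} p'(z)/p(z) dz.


The zeros of p are: 3, (3 + 1i), (3 - 1i), 1, (1 + 2i), (1 - 2i).
Their magnitudes are: 3, 3.162, 3.162, 1, 2.236, 2.236.
Zeros with |z| < R = 2.0: 1.
Count = 1.
By the argument principle, (1/2πi) ∮_{|z|=R} p'(z)/p(z) dz equals exactly this count.

Number of zeros inside |z| < 2.0: 1.


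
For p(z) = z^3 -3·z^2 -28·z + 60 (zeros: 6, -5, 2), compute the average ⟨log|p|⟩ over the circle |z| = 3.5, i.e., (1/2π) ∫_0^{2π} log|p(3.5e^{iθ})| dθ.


Zeros: -5, 2, 6; r = 3.5.
Inside |z| < r: 2. Outside (|z| ≥ r): -5, 6.
p(0) = 60, so log|p(0)| = log(60) = 4.0943.
Apply Jensen: I(r) = log|p(0)| + Σ_k log(r/|z_k|), summed over zeros inside |z| < r.
  log(r/|z_k|) for z_k = 2: log(3.5/2) = 0.5596
  Outside zeros (-5, 6) contribute nothing to the Jensen sum.
Sum over inside zeros: 0.5596.
I(r) = log|p(0)| + (inside sum) = 4.0943 + 0.5596 = 4.6540.
Note: since some zeros are outside |z| ≤ r, the simplified n·log(r) form does NOT apply — only the inside zeros contribute.

I(r) ≈ 4.6540.


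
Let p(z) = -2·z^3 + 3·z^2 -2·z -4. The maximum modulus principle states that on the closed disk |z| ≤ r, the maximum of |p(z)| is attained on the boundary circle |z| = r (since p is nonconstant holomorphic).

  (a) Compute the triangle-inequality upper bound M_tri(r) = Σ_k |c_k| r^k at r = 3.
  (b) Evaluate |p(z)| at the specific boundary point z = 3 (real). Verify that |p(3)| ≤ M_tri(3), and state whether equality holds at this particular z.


Coefficients: c_0 = -4, c_1 = -2, c_2 = 3, c_3 = -2. Radius r = 3.
Part (a). Triangle bound: M_tri(r) = Σ_k |c_k| r^k
  = |-4|·3^0 + |-2|·3^1 + |3|·3^2 + |-2|·3^3
  = 4 + 6 + 27 + 54 = 91.
This bounds M(r) := max_{|z|=r} |p(z)| from above; equality holds iff all terms c_k z^k can be made to align in phase at a single z on |z|=r.
Part (b). At z = 3 (real, on the circle |z| = r):
  p(3) = (-4)·3^0 + (-2)·3^1 + (3)·3^2 + (-2)·3^3 = -37.
  |p(3)| = 37.
Check: |p(3)| = 37 ≤ 91 = M_tri(3). ✓ Equality does not hold at z = 3 (the coefficients have mixed signs, so the terms do not all align in phase there).

M_tri(3) = 91; |p(3)| = 37; equality at z=3: no.


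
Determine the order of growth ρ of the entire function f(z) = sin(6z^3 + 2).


Write sin(w) = (e^{iw} ± e^{−iw})/(2 or 2i), so |sin(w)| ≤ e^{|w|}. With w = 6z^3 + 2, |w| ≤ 6r^3 + 2 on |z|=r, giving M(r) ≤ e^{6r^3 + 2} and ρ ≤ 3. For the lower bound, choose z on |z|=r with 6z^3 purely imaginary of modulus 6r^3; then |sin(6z^3 + 2)| grows like e^{6r^3}/2, so ρ ≥ 3. Hence ρ = 3.
Therefore ρ = 3.

Order ρ = 3.


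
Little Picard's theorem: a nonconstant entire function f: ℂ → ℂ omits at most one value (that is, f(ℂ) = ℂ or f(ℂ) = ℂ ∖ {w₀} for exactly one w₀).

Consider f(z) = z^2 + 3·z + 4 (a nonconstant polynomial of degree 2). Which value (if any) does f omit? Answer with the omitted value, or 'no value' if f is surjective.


Little Picard bounds the complement of f(ℂ) to at most one point.
For every w ∈ ℂ, the equation p(z) − w = 0 is a nonconstant polynomial in z and hence has at least one root by the fundamental theorem of algebra. So p is surjective onto ℂ, omitting no value.

Omitted value: no value.


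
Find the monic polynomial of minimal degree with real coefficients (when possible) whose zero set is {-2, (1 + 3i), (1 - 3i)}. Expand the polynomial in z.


The polynomial is p(z) = ∏_{α ∈ S} (z − α), where S = {-2, (1 + 3i), (1 - 3i)}.
Expanding the product yields: p(z) = z^3 + 6·z + 20.
Note conjugate pairs combine to real quadratics: (z − (1+3i))(z − (1−3i)) = z² − 2z + 10.
The resulting polynomial has degree 3 and real coefficients as required.

p(z) = z^3 + 6·z + 20.


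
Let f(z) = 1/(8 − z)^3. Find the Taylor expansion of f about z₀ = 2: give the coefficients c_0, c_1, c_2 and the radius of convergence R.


Let w = z − z₀, so z = z₀ + w.
Then 8 − z = 8 − (z₀ + w) = (8 − z₀) − w = 6 − w.
f(z) = 1/(6 − w)^3 = (1/(6)^3) · (1 − w/(6))^{−3}.
By the binomial series (1−u)^{−3} = Σ_{n≥0} C(n+2, 2) u^n for |u|<1, with u = w/(6):
  c_n = C(n+2, 2) / (6)^(n+3).
  c_0 = 1/(6)^3 = 1/216.
  c_1 = 3/(6)^4 = 1/432.
  c_2 = 6/(6)^5 = 1/1296.
The series is valid for |w/d| < 1, i.e. |z − z₀| < |d|.
Radius of convergence: R = |8 − z₀| = |6| = 6 (distance from z₀ to the singularity z = 8).

c_0 = 1/216, c_1 = 1/432, c_2 = 1/1296; R = 6.


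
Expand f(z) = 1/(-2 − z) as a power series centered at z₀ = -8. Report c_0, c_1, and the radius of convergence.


Let w = z − z₀, so z = z₀ + w.
Then -2 − z = -2 − (z₀ + w) = (-2 − z₀) − w = 6 − w.
f(z) = 1/(6 − w) = (1/(6)) · 1/(1 − w/(6)) = Σ_{n≥0} w^n / (6)^(n+1).
So c_n = 1/(6)^(n+1):
  c_0 = 1/(6)^1 = 1/6.
  c_1 = 1/(6)^2 = 1/36.
The series is valid for |w/d| < 1, i.e. |z − z₀| < |d|.
Radius of convergence: R = |-2 − z₀| = |6| = 6 (distance from z₀ to the singularity z = -2).

c_0 = 1/6, c_1 = 1/36; R = 6.


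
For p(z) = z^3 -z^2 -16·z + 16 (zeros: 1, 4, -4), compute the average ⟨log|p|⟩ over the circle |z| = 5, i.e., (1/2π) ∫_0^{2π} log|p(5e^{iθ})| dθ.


Zeros: -4, 1, 4; r = 5.
Inside |z| < r: -4, 1, 4. Outside (|z| ≥ r): ∅.
p(0) = 16, so log|p(0)| = log(16) = 2.7726.
Apply Jensen: I(r) = log|p(0)| + Σ_k log(r/|z_k|), summed over zeros inside |z| < r.
  log(r/|z_k|) for z_k = 1: log(5/1) = 1.6094
  log(r/|z_k|) for z_k = 4: log(5/4) = 0.2231
  log(r/|z_k|) for z_k = -4: log(5/4) = 0.2231
Sum over inside zeros: 2.0557.
I(r) = log|p(0)| + (inside sum) = 2.7726 + 2.0557 = 4.8283.
Closed form (all zeros inside, monic): I(r) = n·log(r) = 3·log(5) = 4.8283. ✓

I(r) ≈ 4.8283.


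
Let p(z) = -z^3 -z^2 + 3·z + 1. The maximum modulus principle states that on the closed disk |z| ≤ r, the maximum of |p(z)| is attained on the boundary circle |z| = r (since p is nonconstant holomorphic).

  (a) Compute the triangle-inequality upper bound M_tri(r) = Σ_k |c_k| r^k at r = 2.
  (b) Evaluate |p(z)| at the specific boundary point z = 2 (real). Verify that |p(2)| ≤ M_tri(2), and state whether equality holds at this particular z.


Coefficients: c_0 = 1, c_1 = 3, c_2 = -1, c_3 = -1. Radius r = 2.
Part (a). Triangle bound: M_tri(r) = Σ_k |c_k| r^k
  = |1|·2^0 + |3|·2^1 + |-1|·2^2 + |-1|·2^3
  = 1 + 6 + 4 + 8 = 19.
This bounds M(r) := max_{|z|=r} |p(z)| from above; equality holds iff all terms c_k z^k can be made to align in phase at a single z on |z|=r.
Part (b). At z = 2 (real, on the circle |z| = r):
  p(2) = (1)·2^0 + (3)·2^1 + (-1)·2^2 + (-1)·2^3 = -5.
  |p(2)| = 5.
Check: |p(2)| = 5 ≤ 19 = M_tri(2). ✓ Equality does not hold at z = 2 (the coefficients have mixed signs, so the terms do not all align in phase there).

M_tri(2) = 19; |p(2)| = 5; equality at z=2: no.


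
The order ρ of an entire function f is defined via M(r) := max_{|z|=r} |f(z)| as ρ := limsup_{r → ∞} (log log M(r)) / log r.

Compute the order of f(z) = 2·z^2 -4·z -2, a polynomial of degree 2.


|f(z)| ≤ Σ|c_k|·r^k = O(r^2) as r → ∞. Polynomial growth is O(e^{r^ε}) for every ε > 0 (since r^2/e^{r^ε} → 0), so ρ ≤ ε for all ε > 0, i.e. ρ = 0. Every nonconstant polynomial has order 0.
Therefore ρ = 0.

Order ρ = 0.


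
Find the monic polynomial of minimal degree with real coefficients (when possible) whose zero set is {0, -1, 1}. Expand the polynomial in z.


The polynomial is p(z) = ∏_{α ∈ S} (z − α), where S = {0, -1, 1}.
Expanding the product yields: p(z) = z^3 -z.
The resulting polynomial has degree 3 and real coefficients as required.

p(z) = z^3 -z.


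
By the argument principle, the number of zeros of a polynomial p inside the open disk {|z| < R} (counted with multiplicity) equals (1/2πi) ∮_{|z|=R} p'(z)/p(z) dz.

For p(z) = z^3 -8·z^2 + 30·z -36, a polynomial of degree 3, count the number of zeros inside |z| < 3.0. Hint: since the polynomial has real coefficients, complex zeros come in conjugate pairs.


The zeros of p are: 2, (3 + 3i), (3 - 3i).
Their magnitudes are: 2, 4.243, 4.243.
Zeros with |z| < R = 3.0: 2.
Count = 1.
By the argument principle, (1/2πi) ∮_{|z|=R} p'(z)/p(z) dz equals exactly this count.

Number of zeros inside |z| < 3.0: 1.


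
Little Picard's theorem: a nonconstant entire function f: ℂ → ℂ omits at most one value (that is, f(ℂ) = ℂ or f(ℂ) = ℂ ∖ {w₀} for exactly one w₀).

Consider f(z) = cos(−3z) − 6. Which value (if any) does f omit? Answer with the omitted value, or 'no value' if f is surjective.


Little Picard bounds the complement of f(ℂ) to at most one point.
cos is entire and surjective onto ℂ: for every w ∈ ℂ, cos(ζ) = w has a solution ζ ∈ ℂ (e.g., via the complex inverse arccos). With ζ = −3z this gives z = ζ/(-3). Then 1·cos(−3z) takes every value in 1·ℂ = ℂ, and adding -6 is a bijection of ℂ. So f is surjective and omits no value. (Note: only on the real line is cos bounded by [−1, 1].)

Omitted value: no value.


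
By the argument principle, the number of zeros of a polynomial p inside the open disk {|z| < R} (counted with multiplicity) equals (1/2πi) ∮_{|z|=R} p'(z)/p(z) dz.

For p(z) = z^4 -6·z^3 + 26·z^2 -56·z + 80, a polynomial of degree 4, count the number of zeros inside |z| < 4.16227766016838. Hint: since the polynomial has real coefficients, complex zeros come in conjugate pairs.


The zeros of p are: (2 + 2i), (2 - 2i), (1 + 3i), (1 - 3i).
Their magnitudes are: 2.828, 2.828, 3.162, 3.162.
Zeros with |z| < R = 4.16227766016838: (2 + 2i), (2 - 2i), (1 + 3i), (1 - 3i).
Count = 4.
By the argument principle, (1/2πi) ∮_{|z|=R} p'(z)/p(z) dz equals exactly this count.

Number of zeros inside |z| < 4.16227766016838: 4.


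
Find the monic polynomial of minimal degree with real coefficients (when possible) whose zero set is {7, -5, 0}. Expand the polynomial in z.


The polynomial is p(z) = ∏_{α ∈ S} (z − α), where S = {7, -5, 0}.
Expanding the product yields: p(z) = z^3 -2·z^2 -35·z.
The resulting polynomial has degree 3 and real coefficients as required.

p(z) = z^3 -2·z^2 -35·z.


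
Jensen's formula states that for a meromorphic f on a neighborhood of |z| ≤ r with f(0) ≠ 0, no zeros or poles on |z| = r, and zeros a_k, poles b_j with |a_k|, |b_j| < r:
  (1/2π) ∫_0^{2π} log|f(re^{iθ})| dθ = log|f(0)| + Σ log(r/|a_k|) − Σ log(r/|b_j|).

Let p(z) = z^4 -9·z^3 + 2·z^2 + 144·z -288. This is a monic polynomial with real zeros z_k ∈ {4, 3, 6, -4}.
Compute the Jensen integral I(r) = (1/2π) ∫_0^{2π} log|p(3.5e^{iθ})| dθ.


Zeros: -4, 3, 4, 6; r = 3.5.
Inside |z| < r: 3. Outside (|z| ≥ r): -4, 4, 6.
p(0) = -288, so log|p(0)| = log(288) = 5.6630.
Apply Jensen: I(r) = log|p(0)| + Σ_k log(r/|z_k|), summed over zeros inside |z| < r.
  log(r/|z_k|) for z_k = 3: log(3.5/3) = 0.1542
  Outside zeros (-4, 4, 6) contribute nothing to the Jensen sum.
Sum over inside zeros: 0.1542.
I(r) = log|p(0)| + (inside sum) = 5.6630 + 0.1542 = 5.8171.
Note: since some zeros are outside |z| ≤ r, the simplified n·log(r) form does NOT apply — only the inside zeros contribute.

I(r) ≈ 5.8171.


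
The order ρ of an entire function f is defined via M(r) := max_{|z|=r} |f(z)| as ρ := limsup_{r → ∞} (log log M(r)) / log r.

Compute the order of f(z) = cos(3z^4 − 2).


Write cos(w) = (e^{iw} ± e^{−iw})/(2 or 2i), so |cos(w)| ≤ e^{|w|}. With w = 3z^4 − 2, |w| ≤ 3r^4 + 2 on |z|=r, giving M(r) ≤ e^{3r^4 + 2} and ρ ≤ 4. For the lower bound, choose z on |z|=r with 3z^4 purely imaginary of modulus 3r^4; then |cos(3z^4 − 2)| grows like e^{3r^4}/2, so ρ ≥ 4. Hence ρ = 4.
Therefore ρ = 4.

Order ρ = 4.


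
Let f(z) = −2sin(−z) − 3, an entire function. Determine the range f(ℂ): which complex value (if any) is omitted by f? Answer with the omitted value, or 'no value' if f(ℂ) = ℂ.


Little Picard bounds the complement of f(ℂ) to at most one point.
sin is entire and surjective onto ℂ: for every w ∈ ℂ, sin(ζ) = w has a solution ζ ∈ ℂ (e.g., via the complex inverse arcsin). With ζ = −z this gives z = ζ/(-1). Then -2·sin(−z) takes every value in -2·ℂ = ℂ, and adding -3 is a bijection of ℂ. So f is surjective and omits no value. (Note: only on the real line is sin bounded by [−1, 1].)

Omitted value: no value.


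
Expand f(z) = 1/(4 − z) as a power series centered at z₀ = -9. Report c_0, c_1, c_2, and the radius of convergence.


Let w = z − z₀, so z = z₀ + w.
Then 4 − z = 4 − (z₀ + w) = (4 − z₀) − w = 13 − w.
f(z) = 1/(13 − w) = (1/(13)) · 1/(1 − w/(13)) = Σ_{n≥0} w^n / (13)^(n+1).
So c_n = 1/(13)^(n+1):
  c_0 = 1/(13)^1 = 1/13.
  c_1 = 1/(13)^2 = 1/169.
  c_2 = 1/(13)^3 = 1/2197.
The series is valid for |w/d| < 1, i.e. |z − z₀| < |d|.
Radius of convergence: R = |4 − z₀| = |13| = 13 (distance from z₀ to the singularity z = 4).

c_0 = 1/13, c_1 = 1/169, c_2 = 1/2197; R = 13.
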